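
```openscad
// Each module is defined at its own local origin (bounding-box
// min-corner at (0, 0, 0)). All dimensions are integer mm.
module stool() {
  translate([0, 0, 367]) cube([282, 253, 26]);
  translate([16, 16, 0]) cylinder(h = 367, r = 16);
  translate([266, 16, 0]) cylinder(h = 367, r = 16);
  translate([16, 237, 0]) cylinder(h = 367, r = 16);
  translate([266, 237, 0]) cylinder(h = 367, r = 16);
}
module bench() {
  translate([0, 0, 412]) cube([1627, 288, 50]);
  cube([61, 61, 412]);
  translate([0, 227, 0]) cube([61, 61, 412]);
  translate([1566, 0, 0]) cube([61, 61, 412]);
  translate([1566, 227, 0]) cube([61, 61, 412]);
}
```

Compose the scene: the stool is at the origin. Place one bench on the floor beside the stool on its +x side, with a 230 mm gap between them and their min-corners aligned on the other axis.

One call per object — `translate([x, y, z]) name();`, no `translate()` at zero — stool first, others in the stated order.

stool();
translate([512, 0, 0]) bench();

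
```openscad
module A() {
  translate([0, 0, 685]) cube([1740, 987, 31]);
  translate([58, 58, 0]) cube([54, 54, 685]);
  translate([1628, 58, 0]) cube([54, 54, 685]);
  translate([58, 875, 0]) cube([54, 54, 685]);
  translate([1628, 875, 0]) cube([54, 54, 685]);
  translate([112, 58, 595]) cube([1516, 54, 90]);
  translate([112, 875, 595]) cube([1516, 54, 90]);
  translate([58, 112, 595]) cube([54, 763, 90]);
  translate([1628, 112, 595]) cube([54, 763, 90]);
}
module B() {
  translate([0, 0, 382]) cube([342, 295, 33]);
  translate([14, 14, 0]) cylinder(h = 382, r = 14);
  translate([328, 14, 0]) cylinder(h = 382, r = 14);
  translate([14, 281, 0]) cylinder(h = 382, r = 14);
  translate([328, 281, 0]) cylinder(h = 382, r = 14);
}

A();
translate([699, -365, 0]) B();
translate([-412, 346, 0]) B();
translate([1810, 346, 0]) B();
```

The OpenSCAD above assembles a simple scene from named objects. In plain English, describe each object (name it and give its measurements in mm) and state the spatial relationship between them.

A is a rectangular dining table. The top is 1740×987×31 mm with its upper surface at z = 716 mm. It stands on four 54×54 mm square legs, each inset 58 mm from the nearest pair of top edges, running from the floor to the underside of the top. Four apron rails, 54 mm thick and 90 mm tall, run between adjacent legs with their top edges flush with the underside of the top and their outer faces flush with the legs' outer faces.

B is a simple wooden stool: a rectangular seat 342 mm (x) by 295 mm (y), 33 mm thick, top face at z = 415 mm, on four round legs, each 28 mm in diameter. The legs rest on z = 0, each leg's axis is inset half a diameter from the nearest pair of seat edges (so the leg's bounding box is flush with the corner).

Three stools sit around the table at the −y, −x, +x sides.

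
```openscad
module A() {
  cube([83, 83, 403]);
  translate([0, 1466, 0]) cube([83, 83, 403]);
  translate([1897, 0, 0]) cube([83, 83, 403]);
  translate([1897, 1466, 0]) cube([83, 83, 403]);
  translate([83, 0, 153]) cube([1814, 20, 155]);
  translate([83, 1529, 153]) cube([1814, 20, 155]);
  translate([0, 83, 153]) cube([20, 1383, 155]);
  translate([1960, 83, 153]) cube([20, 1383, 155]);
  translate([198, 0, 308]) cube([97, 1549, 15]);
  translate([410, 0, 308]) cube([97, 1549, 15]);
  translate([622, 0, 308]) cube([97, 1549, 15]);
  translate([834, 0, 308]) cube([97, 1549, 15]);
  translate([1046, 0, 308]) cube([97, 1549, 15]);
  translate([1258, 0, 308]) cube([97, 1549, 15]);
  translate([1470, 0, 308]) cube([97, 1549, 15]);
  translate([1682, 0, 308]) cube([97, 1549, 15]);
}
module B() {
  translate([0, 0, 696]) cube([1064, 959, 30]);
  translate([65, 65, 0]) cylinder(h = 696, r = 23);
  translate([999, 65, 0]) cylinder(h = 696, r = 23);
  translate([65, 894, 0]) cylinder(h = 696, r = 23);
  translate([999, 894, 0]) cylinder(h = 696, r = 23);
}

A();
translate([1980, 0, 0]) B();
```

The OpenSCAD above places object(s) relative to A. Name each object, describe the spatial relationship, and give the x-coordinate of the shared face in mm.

A is a bed frame. B is a table. The table is against the bed frame's +x side, with their −y faces flush. The x-coordinate of the shared face is 1980 mm.

The bed frame's +x face and the table's −x face are both at x = 1980 mm.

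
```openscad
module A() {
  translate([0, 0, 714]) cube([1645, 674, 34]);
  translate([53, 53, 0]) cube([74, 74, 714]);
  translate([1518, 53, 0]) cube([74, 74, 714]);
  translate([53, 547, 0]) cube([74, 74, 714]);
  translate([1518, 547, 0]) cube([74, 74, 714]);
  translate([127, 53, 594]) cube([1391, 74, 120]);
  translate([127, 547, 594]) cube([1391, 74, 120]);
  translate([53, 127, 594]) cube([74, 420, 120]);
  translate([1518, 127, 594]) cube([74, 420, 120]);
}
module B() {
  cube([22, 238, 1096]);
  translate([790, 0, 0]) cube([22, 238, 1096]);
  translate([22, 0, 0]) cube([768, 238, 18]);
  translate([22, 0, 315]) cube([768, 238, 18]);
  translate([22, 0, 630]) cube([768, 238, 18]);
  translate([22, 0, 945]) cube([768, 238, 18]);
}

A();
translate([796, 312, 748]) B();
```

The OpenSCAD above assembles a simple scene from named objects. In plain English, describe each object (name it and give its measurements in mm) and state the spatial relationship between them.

A is a table: top 1645 mm (x) × 674 mm (y), 34 mm thick, upper face at z = 748 mm, on four 74×74 mm square legs, each inset 53 mm from the nearest pair of top edges, running from z = 0 to the bottom of the top. Four apron rails, 74 mm thick and 120 mm tall, run between adjacent legs with their top edges flush with the underside of the top and their outer faces flush with the legs' outer faces.

B is a bookshelf 812 mm wide overall, 238 mm deep and 1096 mm tall. The two sides are 22 mm thick vertical panels. 4 horizontal shelves of 18 mm thickness span between the inner faces of the sides; the lowest shelf sits on the floor and shelves are stacked with a clear vertical gap of 297 mm between each pair.

The bookshelf is on top of the table.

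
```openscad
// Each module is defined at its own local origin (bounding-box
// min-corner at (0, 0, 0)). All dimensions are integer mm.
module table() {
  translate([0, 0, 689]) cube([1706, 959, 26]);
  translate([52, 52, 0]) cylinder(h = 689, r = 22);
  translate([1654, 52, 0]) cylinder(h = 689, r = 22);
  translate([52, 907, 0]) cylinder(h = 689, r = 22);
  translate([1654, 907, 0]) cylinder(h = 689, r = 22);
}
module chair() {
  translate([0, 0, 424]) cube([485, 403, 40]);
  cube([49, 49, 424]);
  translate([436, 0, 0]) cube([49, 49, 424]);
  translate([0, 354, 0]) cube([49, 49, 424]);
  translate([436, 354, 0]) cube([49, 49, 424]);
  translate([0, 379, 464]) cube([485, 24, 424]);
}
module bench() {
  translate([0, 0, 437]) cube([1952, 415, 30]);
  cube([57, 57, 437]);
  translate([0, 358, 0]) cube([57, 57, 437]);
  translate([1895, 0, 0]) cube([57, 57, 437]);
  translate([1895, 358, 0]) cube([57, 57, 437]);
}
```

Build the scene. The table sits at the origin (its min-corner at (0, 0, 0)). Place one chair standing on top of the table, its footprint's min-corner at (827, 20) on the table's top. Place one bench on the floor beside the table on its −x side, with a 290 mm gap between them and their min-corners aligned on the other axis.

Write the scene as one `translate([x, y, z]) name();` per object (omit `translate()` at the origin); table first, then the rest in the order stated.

table();
translate([827, 20, 715]) chair();
translate([-2242, 0, 0]) bench();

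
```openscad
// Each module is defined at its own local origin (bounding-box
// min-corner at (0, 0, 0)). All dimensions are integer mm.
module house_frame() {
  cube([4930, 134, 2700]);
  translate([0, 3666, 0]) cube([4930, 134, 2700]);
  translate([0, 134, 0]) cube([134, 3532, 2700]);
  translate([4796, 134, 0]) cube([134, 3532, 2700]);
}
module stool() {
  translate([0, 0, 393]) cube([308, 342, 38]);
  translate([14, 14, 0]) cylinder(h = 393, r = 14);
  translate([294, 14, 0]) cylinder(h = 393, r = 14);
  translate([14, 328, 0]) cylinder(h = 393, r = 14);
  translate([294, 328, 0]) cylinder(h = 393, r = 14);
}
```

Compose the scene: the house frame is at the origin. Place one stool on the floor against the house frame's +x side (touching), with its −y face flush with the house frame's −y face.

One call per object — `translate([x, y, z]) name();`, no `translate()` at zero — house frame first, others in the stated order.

house_frame();
translate([4930, 0, 0]) stool();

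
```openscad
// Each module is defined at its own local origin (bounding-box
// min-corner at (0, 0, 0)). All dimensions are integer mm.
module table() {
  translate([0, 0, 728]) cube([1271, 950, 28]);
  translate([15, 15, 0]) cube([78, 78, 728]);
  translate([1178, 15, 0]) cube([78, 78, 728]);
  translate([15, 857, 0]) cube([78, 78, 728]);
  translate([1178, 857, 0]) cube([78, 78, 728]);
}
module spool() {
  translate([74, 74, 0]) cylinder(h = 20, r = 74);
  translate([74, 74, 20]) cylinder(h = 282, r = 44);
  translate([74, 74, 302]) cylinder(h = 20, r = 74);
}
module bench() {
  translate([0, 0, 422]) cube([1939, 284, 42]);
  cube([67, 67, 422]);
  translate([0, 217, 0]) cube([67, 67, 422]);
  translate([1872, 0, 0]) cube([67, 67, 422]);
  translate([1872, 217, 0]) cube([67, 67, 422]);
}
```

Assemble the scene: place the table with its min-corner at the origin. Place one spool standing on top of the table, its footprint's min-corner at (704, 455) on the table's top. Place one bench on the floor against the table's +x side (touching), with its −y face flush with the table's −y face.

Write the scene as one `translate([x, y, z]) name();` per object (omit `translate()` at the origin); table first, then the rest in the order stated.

table();
translate([704, 455, 756]) spool();
translate([1271, 0, 0]) bench();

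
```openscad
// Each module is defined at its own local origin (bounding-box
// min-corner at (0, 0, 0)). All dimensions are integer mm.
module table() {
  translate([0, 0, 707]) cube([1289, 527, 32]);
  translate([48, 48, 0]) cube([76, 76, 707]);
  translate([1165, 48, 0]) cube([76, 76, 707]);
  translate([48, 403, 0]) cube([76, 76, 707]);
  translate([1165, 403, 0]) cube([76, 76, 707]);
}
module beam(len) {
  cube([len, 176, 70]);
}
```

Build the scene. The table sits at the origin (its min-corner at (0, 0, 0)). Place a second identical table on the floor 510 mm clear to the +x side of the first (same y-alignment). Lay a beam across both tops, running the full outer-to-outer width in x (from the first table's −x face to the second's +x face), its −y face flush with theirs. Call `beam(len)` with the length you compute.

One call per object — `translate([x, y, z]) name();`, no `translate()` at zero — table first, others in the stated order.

table();
translate([1799, 0, 0]) table();
translate([0, 0, 739]) beam(3088);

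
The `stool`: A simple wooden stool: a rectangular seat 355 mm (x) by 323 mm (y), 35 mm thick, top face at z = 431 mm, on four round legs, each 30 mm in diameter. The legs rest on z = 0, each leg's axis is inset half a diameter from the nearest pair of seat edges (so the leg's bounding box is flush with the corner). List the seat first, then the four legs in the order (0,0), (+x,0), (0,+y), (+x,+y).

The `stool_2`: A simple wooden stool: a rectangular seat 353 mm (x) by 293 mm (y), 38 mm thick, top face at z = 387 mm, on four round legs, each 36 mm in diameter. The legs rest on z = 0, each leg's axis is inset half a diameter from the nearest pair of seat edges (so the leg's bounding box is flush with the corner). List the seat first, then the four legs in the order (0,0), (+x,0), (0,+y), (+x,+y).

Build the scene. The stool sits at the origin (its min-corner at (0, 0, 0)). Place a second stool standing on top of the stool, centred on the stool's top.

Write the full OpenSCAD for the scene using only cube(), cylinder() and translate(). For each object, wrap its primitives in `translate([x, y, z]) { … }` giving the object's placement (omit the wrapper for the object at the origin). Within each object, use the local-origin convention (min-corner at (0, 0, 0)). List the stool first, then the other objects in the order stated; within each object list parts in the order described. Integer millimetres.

translate([0, 0, 396]) cube([355, 323, 35]);
translate([15, 15, 0]) cylinder(h = 396, r = 15);
translate([340, 15, 0]) cylinder(h = 396, r = 15);
translate([15, 308, 0]) cylinder(h = 396, r = 15);
translate([340, 308, 0]) cylinder(h = 396, r = 15);
translate([1, 15, 431]) {
  translate([0, 0, 349]) cube([353, 293, 38]);
  translate([18, 18, 0]) cylinder(h = 349, r = 18);
  translate([335, 18, 0]) cylinder(h = 349, r = 18);
  translate([18, 275, 0]) cylinder(h = 349, r = 18);
  translate([335, 275, 0]) cylinder(h = 349, r = 18);
}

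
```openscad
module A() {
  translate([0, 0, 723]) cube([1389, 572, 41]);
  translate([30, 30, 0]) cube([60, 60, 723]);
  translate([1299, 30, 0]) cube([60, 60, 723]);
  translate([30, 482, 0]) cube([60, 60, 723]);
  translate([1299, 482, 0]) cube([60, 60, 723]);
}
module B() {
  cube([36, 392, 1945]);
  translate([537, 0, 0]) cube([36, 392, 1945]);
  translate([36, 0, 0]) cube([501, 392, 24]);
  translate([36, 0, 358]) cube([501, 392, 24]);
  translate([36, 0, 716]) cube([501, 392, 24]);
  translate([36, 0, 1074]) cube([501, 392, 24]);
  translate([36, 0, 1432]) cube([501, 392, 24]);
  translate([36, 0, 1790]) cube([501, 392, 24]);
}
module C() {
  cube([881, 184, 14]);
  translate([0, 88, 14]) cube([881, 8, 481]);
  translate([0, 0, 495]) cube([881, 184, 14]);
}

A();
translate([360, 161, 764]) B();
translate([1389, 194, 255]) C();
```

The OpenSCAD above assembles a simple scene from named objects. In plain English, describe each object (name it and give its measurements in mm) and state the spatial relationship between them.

A is a rectangular dining table. The top is 1389×572×41 mm with its upper surface at z = 764 mm. It stands on four 60×60 mm square legs, each inset 30 mm from the nearest pair of top edges, running from the floor to the underside of the top.

B is an open bookshelf. Two side panels, each 36 mm thick, 392 mm deep and 1945 mm tall, stand 573 mm apart (outside-to-outside). Between them sit 6 shelves, each 24 mm thick and 392 mm deep, spanning the full gap between the sides. The bottom shelf rests on the floor (its underside at z = 0) and the clear gap between one shelf's top and the next shelf's underside is 334 mm.

C is an I-beam lying along x, 881 mm long. Overall section height 509 mm. Two flanges 184 mm wide (y) and 14 mm thick, one on the floor and one at the top; a web 8 mm thick runs between them, centred on the flange width.

The bookshelf is on top of the table. The I-beam is beside the table with their tops flush at z = 764.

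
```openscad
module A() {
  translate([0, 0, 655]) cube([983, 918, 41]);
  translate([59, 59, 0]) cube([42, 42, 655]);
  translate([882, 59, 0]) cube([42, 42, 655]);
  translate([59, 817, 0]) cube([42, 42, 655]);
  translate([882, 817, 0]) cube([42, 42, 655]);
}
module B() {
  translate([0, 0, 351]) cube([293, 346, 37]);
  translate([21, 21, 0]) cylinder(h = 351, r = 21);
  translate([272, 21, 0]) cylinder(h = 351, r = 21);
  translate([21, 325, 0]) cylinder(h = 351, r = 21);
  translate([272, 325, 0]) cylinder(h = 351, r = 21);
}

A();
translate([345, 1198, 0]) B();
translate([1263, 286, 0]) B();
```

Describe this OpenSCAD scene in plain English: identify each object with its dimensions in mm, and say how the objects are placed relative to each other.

A is a rectangular dining table. The top is 983×918×41 mm with its upper surface at z = 696 mm. It stands on four 42×42 mm square legs, each inset 59 mm from the nearest pair of top edges, running from the floor to the underside of the top.

B is a four-legged stool. The seat is 293×346 mm, 37 mm thick, top at z = 388 mm. It stands on four round legs, each 42 mm in diameter, from z = 0 to the seat underside, each leg's axis is inset half a diameter from the nearest pair of seat edges (so the leg's bounding box is flush with the corner).

Two stools sit around the table at the +y, +x sides.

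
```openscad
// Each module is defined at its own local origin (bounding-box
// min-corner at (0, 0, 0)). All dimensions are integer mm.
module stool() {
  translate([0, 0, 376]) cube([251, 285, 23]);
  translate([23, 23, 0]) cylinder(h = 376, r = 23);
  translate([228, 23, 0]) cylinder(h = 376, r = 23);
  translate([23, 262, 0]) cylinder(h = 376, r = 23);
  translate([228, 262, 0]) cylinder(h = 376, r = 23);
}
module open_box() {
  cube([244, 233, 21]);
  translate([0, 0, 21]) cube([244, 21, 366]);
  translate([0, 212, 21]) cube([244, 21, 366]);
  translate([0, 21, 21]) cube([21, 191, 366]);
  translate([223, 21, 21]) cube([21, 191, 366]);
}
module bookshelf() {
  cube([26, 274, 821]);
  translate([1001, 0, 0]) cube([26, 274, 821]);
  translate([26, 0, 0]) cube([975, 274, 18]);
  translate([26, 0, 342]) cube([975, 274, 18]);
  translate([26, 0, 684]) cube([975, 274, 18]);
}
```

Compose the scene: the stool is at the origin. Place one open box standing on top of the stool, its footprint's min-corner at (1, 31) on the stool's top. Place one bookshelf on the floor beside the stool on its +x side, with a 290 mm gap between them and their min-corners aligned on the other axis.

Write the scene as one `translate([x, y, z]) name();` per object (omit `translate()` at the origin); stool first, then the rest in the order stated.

stool();
translate([1, 31, 399]) open_box();
translate([541, 0, 0]) bookshelf();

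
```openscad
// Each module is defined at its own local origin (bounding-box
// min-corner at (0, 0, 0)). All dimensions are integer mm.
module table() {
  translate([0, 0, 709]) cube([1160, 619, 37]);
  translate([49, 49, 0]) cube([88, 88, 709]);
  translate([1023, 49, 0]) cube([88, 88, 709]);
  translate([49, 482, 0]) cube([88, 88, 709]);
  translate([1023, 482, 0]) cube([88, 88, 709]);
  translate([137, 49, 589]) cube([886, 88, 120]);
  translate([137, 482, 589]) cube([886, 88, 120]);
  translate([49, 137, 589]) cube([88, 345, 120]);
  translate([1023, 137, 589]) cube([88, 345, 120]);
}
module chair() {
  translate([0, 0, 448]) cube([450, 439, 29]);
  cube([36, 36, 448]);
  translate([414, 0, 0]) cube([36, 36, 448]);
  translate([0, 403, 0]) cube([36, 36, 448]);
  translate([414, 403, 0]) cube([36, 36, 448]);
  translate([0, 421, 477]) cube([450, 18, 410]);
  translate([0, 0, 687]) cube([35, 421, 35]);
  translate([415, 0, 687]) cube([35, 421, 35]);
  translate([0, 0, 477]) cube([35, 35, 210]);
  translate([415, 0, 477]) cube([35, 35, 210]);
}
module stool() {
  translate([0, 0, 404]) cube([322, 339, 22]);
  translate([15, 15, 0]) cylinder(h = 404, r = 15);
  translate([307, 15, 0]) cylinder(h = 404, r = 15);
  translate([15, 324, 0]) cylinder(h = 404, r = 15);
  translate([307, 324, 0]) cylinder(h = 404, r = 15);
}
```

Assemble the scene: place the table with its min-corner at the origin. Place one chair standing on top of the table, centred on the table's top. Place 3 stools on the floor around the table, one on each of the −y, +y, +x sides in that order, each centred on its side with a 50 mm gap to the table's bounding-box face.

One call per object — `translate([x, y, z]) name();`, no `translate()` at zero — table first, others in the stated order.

table();
translate([355, 90, 746]) chair();
translate([419, -389, 0]) stool();
translate([419, 669, 0]) stool();
translate([1210, 140, 0]) stool();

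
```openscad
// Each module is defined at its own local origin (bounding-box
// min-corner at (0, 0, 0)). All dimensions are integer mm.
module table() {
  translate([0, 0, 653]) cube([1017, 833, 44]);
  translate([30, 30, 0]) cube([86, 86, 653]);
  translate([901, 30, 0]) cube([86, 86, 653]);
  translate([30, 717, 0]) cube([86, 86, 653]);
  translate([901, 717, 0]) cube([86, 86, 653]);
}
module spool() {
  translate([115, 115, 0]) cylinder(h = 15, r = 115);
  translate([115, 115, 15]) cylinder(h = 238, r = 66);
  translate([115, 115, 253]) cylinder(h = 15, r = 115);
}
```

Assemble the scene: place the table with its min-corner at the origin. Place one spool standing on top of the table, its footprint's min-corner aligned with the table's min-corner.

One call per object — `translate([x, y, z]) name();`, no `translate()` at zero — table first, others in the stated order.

table();
translate([0, 0, 697]) spool();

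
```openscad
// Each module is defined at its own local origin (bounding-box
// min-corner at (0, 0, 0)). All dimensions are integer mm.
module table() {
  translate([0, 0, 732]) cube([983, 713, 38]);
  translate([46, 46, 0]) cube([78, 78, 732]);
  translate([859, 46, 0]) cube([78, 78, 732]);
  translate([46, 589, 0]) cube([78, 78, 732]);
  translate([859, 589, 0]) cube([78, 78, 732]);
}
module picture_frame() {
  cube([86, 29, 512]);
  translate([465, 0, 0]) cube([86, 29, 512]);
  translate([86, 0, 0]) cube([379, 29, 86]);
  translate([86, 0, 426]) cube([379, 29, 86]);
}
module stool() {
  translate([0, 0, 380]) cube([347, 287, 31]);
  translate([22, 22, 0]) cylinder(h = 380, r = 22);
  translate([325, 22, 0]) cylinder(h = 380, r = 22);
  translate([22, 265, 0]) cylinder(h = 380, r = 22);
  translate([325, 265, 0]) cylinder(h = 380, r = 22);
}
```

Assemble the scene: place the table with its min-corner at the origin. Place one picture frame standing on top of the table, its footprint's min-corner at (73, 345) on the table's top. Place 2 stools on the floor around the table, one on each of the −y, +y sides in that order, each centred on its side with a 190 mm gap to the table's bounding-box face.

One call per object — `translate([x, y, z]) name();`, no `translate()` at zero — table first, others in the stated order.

table();
translate([73, 345, 770]) picture_frame();
translate([318, -477, 0]) stool();
translate([318, 903, 0]) stool();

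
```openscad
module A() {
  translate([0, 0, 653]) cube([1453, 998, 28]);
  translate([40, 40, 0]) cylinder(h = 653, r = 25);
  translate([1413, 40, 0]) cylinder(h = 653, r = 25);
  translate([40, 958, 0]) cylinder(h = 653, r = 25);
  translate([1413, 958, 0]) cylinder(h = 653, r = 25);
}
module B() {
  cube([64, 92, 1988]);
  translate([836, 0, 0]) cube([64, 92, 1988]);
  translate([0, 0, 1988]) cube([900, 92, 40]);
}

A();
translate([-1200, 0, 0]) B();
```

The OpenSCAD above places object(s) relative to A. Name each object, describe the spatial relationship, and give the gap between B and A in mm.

A is a table. B is a door frame. The door frame is on the floor beside the table on its −x side. The gap between the door frame and the table is 300 mm.

The door frame's nearest face is 300 mm from the table's −x face.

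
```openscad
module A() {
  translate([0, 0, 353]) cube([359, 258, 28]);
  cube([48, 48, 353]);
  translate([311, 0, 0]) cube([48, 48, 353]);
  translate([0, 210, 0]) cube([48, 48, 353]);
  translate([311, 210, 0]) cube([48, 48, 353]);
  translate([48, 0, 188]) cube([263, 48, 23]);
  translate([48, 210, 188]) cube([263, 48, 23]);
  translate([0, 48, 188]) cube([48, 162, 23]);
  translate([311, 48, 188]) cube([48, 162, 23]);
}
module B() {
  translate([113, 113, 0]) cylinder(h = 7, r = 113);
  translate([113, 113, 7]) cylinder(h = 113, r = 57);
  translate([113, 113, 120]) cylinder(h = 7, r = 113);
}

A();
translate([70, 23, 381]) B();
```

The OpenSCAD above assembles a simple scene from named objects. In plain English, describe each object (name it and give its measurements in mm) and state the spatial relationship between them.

A is a four-legged stool. The seat is a 359×258×28 mm slab whose top surface is at z = 381 mm; four square legs, each 48×48 mm in cross-section, run from the floor (z = 0) to the underside of the seat, each flush with a corner of the seat. Four stretchers, 48 mm wide and 23 mm tall, connect adjacent legs with their undersides at z = 188 mm, each running between the inner faces of the legs it joins and aligned with the legs' outer faces on the other axis.

B is a spool: two coaxial disc flanges of radius 113 mm and thickness 7 mm, joined by a core cylinder of radius 57 mm and height 113 mm. The lower flange rests on z = 0 and the three cylinders share a vertical axis.

The spool is on top of the stool.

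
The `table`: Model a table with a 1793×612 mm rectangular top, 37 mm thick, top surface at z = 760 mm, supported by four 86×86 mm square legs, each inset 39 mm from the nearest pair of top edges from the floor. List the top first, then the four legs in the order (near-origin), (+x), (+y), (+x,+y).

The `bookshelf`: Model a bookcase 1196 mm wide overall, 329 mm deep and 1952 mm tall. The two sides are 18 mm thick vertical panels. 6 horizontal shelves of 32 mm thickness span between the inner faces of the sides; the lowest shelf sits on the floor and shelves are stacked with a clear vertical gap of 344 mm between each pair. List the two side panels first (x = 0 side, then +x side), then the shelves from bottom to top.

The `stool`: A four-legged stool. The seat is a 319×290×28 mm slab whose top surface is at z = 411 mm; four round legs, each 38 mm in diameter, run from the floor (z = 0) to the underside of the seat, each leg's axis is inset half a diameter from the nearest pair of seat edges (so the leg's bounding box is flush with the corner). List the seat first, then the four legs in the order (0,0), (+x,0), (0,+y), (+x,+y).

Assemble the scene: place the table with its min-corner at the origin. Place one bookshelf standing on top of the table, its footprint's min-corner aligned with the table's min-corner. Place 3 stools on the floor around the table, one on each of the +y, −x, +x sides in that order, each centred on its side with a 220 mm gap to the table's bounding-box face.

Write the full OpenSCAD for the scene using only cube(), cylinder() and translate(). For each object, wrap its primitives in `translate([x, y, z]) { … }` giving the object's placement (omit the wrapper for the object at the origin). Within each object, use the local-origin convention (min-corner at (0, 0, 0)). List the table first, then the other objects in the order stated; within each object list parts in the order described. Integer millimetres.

translate([0, 0, 723]) cube([1793, 612, 37]);
translate([39, 39, 0]) cube([86, 86, 723]);
translate([1668, 39, 0]) cube([86, 86, 723]);
translate([39, 487, 0]) cube([86, 86, 723]);
translate([1668, 487, 0]) cube([86, 86, 723]);
translate([0, 0, 760]) {
  cube([18, 329, 1952]);
  translate([1178, 0, 0]) cube([18, 329, 1952]);
  translate([18, 0, 0]) cube([1160, 329, 32]);
  translate([18, 0, 376]) cube([1160, 329, 32]);
  translate([18, 0, 752]) cube([1160, 329, 32]);
  translate([18, 0, 1128]) cube([1160, 329, 32]);
  translate([18, 0, 1504]) cube([1160, 329, 32]);
  translate([18, 0, 1880]) cube([1160, 329, 32]);
}
translate([737, 832, 0]) {
  translate([0, 0, 383]) cube([319, 290, 28]);
  translate([19, 19, 0]) cylinder(h = 383, r = 19);
  translate([300, 19, 0]) cylinder(h = 383, r = 19);
  translate([19, 271, 0]) cylinder(h = 383, r = 19);
  translate([300, 271, 0]) cylinder(h = 383, r = 19);
}
translate([-539, 161, 0]) {
  translate([0, 0, 383]) cube([319, 290, 28]);
  translate([19, 19, 0]) cylinder(h = 383, r = 19);
  translate([300, 19, 0]) cylinder(h = 383, r = 19);
  translate([19, 271, 0]) cylinder(h = 383, r = 19);
  translate([300, 271, 0]) cylinder(h = 383, r = 19);
}
translate([2013, 161, 0]) {
  translate([0, 0, 383]) cube([319, 290, 28]);
  translate([19, 19, 0]) cylinder(h = 383, r = 19);
  translate([300, 19, 0]) cylinder(h = 383, r = 19);
  translate([19, 271, 0]) cylinder(h = 383, r = 19);
  translate([300, 271, 0]) cylinder(h = 383, r = 19);
}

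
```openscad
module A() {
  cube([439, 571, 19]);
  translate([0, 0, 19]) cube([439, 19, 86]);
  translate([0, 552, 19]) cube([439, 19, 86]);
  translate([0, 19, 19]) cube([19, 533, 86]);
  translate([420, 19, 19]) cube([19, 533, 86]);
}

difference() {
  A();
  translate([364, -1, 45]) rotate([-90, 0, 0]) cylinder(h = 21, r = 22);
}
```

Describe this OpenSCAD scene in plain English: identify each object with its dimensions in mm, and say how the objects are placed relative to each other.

A is an open storage box with external size 439×571×105 mm and wall thickness 19 mm (the base is also 19 mm thick). The base covers the whole footprint; the four walls stand on the base, with the y-facing walls full-width and the x-facing walls fitting between their inner faces.

The open box has a circular hole of radius 22 mm through its front wall, centred at (x = 364, z = 45).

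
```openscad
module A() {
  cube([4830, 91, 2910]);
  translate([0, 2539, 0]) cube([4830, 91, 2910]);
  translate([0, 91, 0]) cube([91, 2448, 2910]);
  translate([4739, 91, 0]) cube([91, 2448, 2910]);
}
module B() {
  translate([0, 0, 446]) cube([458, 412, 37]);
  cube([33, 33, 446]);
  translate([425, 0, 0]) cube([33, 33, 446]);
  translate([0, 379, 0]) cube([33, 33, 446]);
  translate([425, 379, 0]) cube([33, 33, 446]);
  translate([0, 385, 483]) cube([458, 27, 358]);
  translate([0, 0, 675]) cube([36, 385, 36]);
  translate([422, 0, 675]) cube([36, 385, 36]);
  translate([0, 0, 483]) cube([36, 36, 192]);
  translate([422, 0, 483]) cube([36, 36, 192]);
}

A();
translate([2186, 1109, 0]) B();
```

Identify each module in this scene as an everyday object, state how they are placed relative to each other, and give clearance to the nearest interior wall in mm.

A is a house frame. B is a chair. The chair sits inside the house frame, centred. The clearance to the nearest interior wall is 1018 mm.

Clearances: x = 2095, y = 1018; minimum 1018 mm.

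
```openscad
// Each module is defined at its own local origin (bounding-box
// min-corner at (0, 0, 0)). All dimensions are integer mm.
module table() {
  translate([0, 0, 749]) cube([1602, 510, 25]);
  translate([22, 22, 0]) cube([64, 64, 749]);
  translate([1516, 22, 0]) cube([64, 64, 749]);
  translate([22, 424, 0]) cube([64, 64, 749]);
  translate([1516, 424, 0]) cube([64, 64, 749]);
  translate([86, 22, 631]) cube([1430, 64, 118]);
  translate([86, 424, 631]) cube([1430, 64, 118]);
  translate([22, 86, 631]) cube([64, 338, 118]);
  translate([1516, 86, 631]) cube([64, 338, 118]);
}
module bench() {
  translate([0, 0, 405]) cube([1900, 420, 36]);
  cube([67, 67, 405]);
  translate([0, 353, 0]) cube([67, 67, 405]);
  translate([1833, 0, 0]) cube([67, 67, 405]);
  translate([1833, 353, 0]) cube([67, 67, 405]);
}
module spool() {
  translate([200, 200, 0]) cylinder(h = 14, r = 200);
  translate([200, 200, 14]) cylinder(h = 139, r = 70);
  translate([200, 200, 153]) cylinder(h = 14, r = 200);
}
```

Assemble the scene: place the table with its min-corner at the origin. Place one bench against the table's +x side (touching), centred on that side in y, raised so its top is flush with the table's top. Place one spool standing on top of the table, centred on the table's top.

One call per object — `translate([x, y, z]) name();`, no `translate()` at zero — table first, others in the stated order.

table();
translate([1602, 45, 333]) bench();
translate([601, 55, 774]) spool();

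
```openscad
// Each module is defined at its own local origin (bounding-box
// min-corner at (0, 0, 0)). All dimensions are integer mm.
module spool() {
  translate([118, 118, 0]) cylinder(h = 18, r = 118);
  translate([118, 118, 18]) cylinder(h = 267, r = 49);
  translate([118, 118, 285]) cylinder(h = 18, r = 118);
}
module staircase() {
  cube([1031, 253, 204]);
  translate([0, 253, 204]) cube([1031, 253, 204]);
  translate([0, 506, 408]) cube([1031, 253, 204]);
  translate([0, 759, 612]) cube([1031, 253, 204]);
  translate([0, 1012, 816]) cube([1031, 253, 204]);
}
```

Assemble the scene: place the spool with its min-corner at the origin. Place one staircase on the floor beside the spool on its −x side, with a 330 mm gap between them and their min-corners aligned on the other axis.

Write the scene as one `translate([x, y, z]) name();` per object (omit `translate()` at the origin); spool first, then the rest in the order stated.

spool();
translate([-1361, 0, 0]) staircase();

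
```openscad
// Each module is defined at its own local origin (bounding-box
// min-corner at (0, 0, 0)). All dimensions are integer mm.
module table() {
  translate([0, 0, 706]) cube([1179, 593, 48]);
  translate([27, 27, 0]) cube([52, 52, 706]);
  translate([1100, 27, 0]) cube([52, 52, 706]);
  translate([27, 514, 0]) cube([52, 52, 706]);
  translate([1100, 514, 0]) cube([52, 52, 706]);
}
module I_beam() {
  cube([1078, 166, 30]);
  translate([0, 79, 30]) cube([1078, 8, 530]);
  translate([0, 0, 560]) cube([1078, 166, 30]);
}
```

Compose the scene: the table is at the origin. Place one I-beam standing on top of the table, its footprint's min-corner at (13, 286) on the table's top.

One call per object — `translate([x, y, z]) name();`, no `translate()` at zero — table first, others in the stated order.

table();
translate([13, 286, 754]) I_beam();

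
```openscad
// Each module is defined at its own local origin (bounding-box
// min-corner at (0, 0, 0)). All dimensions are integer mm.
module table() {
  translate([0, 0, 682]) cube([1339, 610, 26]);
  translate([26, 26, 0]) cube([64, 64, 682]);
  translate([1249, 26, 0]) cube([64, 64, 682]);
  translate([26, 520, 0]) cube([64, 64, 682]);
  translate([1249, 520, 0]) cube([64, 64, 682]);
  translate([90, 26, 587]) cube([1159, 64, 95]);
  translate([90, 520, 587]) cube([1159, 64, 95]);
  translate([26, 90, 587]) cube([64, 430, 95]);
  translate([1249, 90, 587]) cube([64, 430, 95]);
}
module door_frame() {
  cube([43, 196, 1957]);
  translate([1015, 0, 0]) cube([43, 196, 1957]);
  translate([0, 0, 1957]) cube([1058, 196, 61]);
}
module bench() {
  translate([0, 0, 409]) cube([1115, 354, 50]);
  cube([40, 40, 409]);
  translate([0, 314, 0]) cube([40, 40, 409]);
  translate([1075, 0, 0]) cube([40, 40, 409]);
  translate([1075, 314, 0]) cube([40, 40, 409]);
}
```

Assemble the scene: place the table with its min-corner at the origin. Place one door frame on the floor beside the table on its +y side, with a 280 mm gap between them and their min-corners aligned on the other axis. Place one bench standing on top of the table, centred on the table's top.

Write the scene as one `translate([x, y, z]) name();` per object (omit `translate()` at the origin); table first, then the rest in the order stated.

table();
translate([0, 890, 0]) door_frame();
translate([112, 128, 708]) bench();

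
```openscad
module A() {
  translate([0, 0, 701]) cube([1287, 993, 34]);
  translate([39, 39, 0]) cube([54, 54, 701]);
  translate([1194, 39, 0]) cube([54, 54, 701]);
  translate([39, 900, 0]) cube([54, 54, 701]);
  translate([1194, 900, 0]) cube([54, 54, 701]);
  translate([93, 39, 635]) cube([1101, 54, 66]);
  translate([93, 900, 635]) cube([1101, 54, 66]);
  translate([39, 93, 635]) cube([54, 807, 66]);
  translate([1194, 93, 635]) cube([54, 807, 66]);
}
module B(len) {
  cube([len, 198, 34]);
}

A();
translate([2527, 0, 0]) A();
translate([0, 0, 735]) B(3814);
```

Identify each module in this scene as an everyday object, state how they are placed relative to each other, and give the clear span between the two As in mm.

Second table starts at x = 2527; first ends at x = 1287; clear span = 2527 − 1287 = 1240 mm.

A is a table. B is a beam. A beam spans the tops of two tables. The clear span between the two tables is 1240 mm.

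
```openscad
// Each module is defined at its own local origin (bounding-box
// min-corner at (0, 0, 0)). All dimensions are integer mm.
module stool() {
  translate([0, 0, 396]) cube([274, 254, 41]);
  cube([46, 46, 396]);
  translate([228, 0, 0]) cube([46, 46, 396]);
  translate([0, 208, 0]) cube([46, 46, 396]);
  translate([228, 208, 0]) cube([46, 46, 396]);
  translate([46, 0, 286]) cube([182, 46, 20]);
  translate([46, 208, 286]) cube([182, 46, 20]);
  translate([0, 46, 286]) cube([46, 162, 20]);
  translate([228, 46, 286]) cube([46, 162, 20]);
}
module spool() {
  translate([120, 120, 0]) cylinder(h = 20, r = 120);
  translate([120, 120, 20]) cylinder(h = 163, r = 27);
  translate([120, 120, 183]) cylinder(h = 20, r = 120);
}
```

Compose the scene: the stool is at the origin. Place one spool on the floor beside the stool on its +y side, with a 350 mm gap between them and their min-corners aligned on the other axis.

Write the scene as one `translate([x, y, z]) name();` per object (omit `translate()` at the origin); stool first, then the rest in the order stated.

stool();
translate([0, 604, 0]) spool();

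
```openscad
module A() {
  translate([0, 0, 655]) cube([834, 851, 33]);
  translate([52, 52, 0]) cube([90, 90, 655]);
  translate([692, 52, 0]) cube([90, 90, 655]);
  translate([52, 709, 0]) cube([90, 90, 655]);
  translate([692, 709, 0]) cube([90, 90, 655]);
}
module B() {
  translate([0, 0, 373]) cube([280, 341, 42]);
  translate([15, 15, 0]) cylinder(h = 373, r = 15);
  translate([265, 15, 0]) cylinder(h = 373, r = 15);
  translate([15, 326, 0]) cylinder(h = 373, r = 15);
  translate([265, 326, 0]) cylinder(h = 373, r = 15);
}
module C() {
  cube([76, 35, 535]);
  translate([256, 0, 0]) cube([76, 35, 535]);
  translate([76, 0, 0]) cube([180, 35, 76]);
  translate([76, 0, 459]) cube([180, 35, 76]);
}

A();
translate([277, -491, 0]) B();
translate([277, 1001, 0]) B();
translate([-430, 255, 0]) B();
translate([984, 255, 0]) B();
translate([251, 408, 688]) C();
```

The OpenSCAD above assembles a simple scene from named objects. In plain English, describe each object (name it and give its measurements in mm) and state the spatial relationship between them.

A is a table: top 834 mm (x) × 851 mm (y), 33 mm thick, upper face at z = 688 mm, on four 90×90 mm square legs, each inset 52 mm from the nearest pair of top edges, running from z = 0 to the bottom of the top.

B is a four-legged stool. The seat is a 280×341×42 mm slab whose top surface is at z = 415 mm; four round legs, each 30 mm in diameter, run from the floor (z = 0) to the underside of the seat, each leg's axis is inset half a diameter from the nearest pair of seat edges (so the leg's bounding box is flush with the corner).

C is a rectangular picture frame lying in the x–z plane (depth along y). The opening is 180 mm wide (x) by 383 mm tall (z), surrounded by a border 76 mm wide on all four sides. The frame is 35 mm deep and is made of two full-height vertical stiles with two horizontal rails fitted between them.

Four stools sit around the table at the −y, +y, −x, +x sides. The picture frame is on top of the table, centred.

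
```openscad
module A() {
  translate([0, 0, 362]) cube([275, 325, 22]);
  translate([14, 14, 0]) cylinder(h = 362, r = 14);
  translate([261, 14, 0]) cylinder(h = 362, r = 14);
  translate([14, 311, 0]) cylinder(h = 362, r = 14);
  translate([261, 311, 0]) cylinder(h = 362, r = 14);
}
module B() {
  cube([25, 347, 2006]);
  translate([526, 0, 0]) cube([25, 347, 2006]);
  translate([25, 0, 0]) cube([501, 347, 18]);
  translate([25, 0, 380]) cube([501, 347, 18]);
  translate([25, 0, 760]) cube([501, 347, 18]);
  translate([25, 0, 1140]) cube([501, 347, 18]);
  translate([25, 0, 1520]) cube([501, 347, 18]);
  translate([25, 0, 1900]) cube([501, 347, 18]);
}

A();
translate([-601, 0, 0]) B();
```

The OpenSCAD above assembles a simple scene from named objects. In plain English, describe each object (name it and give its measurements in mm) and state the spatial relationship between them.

A is a four-legged stool. The seat is a 275×325×22 mm slab whose top surface is at z = 384 mm; four round legs, each 28 mm in diameter, run from the floor (z = 0) to the underside of the seat, each leg's axis is inset half a diameter from the nearest pair of seat edges (so the leg's bounding box is flush with the corner).

B is a bookshelf 551 mm wide overall, 347 mm deep and 2006 mm tall. The two sides are 25 mm thick vertical panels. 6 horizontal shelves of 18 mm thickness span between the inner faces of the sides; the lowest shelf sits on the floor and shelves are stacked with a clear vertical gap of 362 mm between each pair.

The bookshelf is on the floor beside the stool on its −x side.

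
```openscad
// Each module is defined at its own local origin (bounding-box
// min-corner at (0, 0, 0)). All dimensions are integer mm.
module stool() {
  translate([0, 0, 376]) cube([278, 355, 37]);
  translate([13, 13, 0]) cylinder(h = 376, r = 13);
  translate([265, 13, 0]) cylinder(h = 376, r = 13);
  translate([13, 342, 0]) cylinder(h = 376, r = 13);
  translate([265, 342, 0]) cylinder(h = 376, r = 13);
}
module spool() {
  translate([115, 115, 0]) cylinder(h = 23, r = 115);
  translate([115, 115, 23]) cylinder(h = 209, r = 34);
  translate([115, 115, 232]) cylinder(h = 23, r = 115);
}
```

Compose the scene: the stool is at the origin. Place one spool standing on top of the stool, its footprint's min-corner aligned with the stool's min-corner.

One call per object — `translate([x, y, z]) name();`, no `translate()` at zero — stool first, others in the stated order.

stool();
translate([0, 0, 413]) spool();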